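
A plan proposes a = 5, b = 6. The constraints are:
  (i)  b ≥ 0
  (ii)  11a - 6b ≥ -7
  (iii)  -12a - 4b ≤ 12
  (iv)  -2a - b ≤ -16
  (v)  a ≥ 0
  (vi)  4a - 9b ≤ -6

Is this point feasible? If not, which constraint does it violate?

feasible

(i): 6 ≥ 0 ✓
(ii): 19 ≥ -7 ✓
(iii): -84 ≤ 12 ✓
(iv): -16 ≤ -16 ✓
(v): 5 ≥ 0 ✓
(vi): -34 ≤ -6 ✓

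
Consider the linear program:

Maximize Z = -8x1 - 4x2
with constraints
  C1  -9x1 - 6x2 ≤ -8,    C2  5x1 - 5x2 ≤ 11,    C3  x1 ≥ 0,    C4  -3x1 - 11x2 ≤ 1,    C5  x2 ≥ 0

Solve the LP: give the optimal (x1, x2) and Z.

x1 = 0, x2 = 4/3, maximum Z = -16/3

Corner points and Z = -8x1 - 4x2:
  (0, 4/3) → Z = -16/3
  (8/9, 0) → Z = -64/9
  (11/5, 0) → Z = -88/5
The feasible region is unbounded (it extends along (0, 1), (1, 1)), but Z strictly decreases along every unbounded feasible direction, so there is no improving ray and the maximum is attained at a vertex.

The optimum lies where -9x1 - 6x2 = -8 and x1 = 0.
Solving simultaneously gives x1 = 0, x2 = 4/3.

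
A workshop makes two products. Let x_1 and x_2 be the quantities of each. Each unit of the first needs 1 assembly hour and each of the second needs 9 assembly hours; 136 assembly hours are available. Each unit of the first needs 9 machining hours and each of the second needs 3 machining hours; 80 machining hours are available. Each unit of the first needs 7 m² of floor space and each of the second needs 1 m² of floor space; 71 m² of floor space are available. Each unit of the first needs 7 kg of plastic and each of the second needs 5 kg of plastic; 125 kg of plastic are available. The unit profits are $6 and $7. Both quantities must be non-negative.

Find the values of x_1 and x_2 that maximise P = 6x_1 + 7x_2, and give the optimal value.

x_1 = 4, x_2 = 44/3, maximum P = 380/3

Vertices and P = 6x_1 + 7x_2:
  (0, 0) → P = 0
  (0, 136/9) → P = 952/9
  (80/9, 0) → P = 160/3
  (4, 44/3) → P = 380/3

At the optimal vertex, x_1 + 9x_2 = 136 and 9x_1 + 3x_2 = 80.
Solving simultaneously gives x_1 = 4, x_2 = 44/3.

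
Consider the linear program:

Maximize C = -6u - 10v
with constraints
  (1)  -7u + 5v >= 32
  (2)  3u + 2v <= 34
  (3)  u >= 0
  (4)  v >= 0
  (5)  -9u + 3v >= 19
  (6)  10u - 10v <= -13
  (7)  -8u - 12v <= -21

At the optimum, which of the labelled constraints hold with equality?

Vertices and C = -6u - 10v:
  (0, 32/5) → C = -64
  (1/24, 155/24) → C = -389/6
  (0, 17) → C = -170
  (64/27, 121/9) → C = -446/3

The maximum is at (0, 32/5). Substituting into each constraint, equality holds for (1) and (3); the remaining constraints have slack.

(1) and (3)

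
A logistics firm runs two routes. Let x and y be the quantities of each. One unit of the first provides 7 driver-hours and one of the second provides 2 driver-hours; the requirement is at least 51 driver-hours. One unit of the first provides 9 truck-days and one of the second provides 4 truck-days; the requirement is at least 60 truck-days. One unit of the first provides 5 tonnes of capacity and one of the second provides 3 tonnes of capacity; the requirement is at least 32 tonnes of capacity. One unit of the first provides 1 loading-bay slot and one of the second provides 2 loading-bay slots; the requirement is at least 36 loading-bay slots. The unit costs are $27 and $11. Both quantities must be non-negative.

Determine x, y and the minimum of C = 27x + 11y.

x = 5/2, y = 67/4, minimum C = 1007/4

Corner points and C = 27x + 11y:
  (0, 51/2) → C = 561/2
  (36, 0) → C = 972
  (5/2, 67/4) → C = 1007/4
The feasible region is unbounded (it extends along (0, 1), (1, 0)), but C strictly increases along every unbounded feasible direction, so there is no improving ray and the minimum is attained at a vertex.

The binding constraints are 7x + 2y = 51 and x + 2y = 36.
Solving simultaneously gives x = 5/2, y = 67/4.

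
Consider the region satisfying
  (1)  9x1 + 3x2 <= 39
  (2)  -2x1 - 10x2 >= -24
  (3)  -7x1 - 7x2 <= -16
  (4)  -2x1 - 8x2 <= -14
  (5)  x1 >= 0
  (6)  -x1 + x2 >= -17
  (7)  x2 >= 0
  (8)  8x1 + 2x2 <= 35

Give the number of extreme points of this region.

5

Intersecting each pair of boundary lines and keeping only the points that satisfy every inequality leaves:
  (53/14, 23/14)
  (45/11, 8/11)
  (0, 12/5)
  (5/7, 11/7)
  (0, 16/7)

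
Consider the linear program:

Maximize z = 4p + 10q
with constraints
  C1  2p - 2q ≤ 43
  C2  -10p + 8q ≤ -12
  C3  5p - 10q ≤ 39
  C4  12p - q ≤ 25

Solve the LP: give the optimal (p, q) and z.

Corner points and z = 4p + 10q:
  (-16/5, -11/2) → z = -339/5
  (94/43, 53/43) → z = 906/43
  (211/115, -343/115) → z = -2586/115

The binding constraints are -10p + 8q = -12 and 12p - q = 25.
Solving simultaneously gives p = 94/43, q = 53/43.

p = 94/43, q = 53/43, maximum z = 906/43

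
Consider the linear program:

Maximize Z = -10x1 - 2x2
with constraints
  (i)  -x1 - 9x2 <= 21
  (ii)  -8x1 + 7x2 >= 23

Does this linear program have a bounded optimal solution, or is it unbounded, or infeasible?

unbounded

From the feasible point (-354/79, -145/79), moving in the direction (-9, 1) keeps every constraint satisfied while Z increases without bound.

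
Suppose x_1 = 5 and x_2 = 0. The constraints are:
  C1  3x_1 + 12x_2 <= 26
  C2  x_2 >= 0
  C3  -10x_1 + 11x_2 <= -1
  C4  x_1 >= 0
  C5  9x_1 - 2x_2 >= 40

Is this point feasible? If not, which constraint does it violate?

C1: 15 ≤ 26 ✓
C2: 0 ≥ 0 ✓
C3: -50 ≤ -1 ✓
C4: 5 ≥ 0 ✓
C5: 45 ≥ 40 ✓

feasible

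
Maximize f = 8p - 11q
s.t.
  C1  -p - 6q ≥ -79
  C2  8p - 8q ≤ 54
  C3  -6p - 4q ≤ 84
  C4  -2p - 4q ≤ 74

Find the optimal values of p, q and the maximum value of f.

p = -57/10, q = -249/20, maximum f = 1827/20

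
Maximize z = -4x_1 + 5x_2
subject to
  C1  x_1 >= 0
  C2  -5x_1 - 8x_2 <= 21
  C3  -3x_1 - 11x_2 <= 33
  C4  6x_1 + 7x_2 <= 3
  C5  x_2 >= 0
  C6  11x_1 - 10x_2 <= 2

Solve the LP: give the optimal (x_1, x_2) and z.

x_1 = 0, x_2 = 3/7, maximum z = 15/7

Extreme points and z = -4x_1 + 5x_2:
  (0, 3/7) → z = 15/7
  (0, 0) → z = 0
  (44/137, 21/137) → z = -71/137
  (2/11, 0) → z = -8/11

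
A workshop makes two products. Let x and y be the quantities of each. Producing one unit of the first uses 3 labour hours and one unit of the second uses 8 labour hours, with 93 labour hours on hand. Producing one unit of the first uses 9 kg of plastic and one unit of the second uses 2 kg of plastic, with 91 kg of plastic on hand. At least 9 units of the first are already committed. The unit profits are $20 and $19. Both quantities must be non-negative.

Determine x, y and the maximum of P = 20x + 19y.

Feasible corners and P = 20x + 19y:
  (91/9, 0) → P = 1820/9
  (9, 0) → P = 180
  (9, 5) → P = 275

The binding constraints are 9x + 2y = 91 and x = 9.
Solving simultaneously gives x = 9, y = 5.

x = 9, y = 5, maximum P = 275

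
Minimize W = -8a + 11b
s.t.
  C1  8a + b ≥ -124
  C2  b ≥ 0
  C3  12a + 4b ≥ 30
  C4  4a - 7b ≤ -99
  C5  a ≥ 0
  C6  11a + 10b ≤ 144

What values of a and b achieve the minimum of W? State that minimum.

Feasible corners and W = -8a + 11b:
  (0, 99/7) → W = 1089/7
  (2/13, 185/13) → W = 2019/13
  (0, 72/5) → W = 792/5

a = 2/13, b = 185/13, minimum W = 2019/13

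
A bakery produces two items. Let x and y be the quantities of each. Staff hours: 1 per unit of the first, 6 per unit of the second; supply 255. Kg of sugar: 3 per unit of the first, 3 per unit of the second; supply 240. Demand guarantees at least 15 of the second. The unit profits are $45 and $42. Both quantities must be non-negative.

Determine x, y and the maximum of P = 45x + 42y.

Vertices and P = 45x + 42y:
  (0, 85/2) → P = 1785
  (0, 15) → P = 630
  (45, 35) → P = 3495
  (65, 15) → P = 3555

x = 65, y = 15, maximum P = 3555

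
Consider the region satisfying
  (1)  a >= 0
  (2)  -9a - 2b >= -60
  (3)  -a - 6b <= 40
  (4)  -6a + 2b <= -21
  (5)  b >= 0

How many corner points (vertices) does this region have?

Pairwise boundary intersections that survive every other constraint:
  (27/5, 57/10)
  (20/3, 0)
  (7/2, 0)

3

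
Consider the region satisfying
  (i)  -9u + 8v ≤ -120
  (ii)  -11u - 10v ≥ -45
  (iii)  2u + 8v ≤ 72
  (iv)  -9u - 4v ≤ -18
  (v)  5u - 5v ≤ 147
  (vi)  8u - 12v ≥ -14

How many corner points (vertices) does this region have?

Of the 15 pairwise boundary intersections, those satisfying every inequality are:
  (780/89, -915/178)
  (52/9, -17/2)
  (113/7, -464/35)
  (678/65, -1233/65)

4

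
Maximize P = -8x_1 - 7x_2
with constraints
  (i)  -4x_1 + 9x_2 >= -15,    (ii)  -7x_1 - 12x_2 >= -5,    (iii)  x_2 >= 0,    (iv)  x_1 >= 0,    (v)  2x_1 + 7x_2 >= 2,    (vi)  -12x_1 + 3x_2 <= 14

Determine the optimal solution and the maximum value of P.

Feasible corners and P = -8x_1 - 7x_2:
  (0, 5/12) → P = -35/12
  (11/25, 4/25) → P = -116/25
  (0, 2/7) → P = -2

x_1 = 0, x_2 = 2/7, maximum P = -2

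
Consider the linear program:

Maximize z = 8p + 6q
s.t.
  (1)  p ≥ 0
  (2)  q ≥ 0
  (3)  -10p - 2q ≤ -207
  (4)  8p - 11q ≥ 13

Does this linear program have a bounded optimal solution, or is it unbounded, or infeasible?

From the feasible point (207/10, 0), moving in the direction (1, 0) keeps every constraint satisfied while z increases without bound.

unbounded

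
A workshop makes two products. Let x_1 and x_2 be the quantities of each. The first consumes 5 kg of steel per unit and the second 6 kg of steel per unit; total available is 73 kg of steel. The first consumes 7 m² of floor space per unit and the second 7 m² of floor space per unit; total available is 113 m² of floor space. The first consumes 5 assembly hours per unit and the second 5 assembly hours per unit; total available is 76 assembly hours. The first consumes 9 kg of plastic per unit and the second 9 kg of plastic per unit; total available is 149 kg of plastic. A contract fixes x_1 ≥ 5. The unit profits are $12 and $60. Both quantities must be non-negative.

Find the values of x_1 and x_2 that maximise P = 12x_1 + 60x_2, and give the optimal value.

Vertices and P = 12x_1 + 60x_2:
  (73/5, 0) → P = 876/5
  (5, 0) → P = 60
  (5, 8) → P = 540

At the optimal vertex, 5x_1 + 6x_2 = 73 and x_1 = 5.
Solving simultaneously gives x_1 = 5, x_2 = 8.

x_1 = 5, x_2 = 8, maximum P = 540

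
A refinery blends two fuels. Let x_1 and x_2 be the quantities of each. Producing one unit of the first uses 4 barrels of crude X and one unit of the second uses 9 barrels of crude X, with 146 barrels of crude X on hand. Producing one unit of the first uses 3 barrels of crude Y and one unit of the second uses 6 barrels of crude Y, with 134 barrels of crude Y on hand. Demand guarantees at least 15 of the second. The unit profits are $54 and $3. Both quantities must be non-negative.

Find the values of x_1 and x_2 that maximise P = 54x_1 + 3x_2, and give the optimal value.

Corner points and P = 54x_1 + 3x_2:
  (0, 146/9) → P = 146/3
  (0, 15) → P = 45
  (11/4, 15) → P = 387/2

x_1 = 11/4, x_2 = 15, maximum P = 387/2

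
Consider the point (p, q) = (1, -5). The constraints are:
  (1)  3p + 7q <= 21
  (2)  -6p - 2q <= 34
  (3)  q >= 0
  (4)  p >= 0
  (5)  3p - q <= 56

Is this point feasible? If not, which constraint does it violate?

not feasible — violates (3)

Constraint (3): q = -5, which is not ≥ 0. All other constraints are satisfied.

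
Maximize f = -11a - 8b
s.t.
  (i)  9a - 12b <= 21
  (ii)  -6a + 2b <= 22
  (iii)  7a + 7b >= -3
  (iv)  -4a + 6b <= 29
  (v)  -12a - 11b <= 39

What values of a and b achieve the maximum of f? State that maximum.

a = -20/7, b = 17/7, maximum f = 12

Vertices and f = -11a - 8b:
  (37/49, -58/49) → f = 57/49
  (79, 115/2) → f = -1329
  (-20/7, 17/7) → f = 12
  (-37/14, 43/14) → f = 9/2

At the optimal vertex, -6a + 2b = 22 and 7a + 7b = -3.
Solving simultaneously gives a = -20/7, b = 17/7.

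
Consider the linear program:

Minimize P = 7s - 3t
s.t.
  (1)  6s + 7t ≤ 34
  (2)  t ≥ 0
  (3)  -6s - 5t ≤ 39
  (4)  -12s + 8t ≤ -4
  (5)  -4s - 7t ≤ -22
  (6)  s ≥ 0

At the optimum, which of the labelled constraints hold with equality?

(4) and (5)

Feasible corners and P = 7s - 3t:
  (17/3, 0) → P = 119/3
  (25/11, 32/11) → P = 79/11
  (11/2, 0) → P = 77/2
  (51/29, 62/29) → P = 171/29

The minimum is at (51/29, 62/29). Substituting into each constraint, equality holds for (4) and (5); the remaining constraints have slack.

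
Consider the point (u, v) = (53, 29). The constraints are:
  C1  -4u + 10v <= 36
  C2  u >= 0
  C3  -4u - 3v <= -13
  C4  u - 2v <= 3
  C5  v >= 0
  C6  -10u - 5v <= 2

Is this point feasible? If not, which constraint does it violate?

not feasible — violates C1

Constraint C1: -4u + 10v = 78, which is not ≤ 36. All other constraints are satisfied.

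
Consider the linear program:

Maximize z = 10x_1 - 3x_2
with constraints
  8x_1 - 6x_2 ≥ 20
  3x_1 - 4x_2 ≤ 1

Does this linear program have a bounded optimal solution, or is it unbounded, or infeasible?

From the feasible point (37/7, 26/7), moving in the direction (4, 3) keeps every constraint satisfied while z increases without bound.

unbounded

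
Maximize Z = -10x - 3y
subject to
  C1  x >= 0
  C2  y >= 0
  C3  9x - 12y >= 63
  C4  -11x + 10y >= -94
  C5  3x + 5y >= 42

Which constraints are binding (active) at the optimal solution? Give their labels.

C3 and C5

Feasible corners and Z = -10x - 3y:
  (83/7, 51/14) → Z = -259/2
  (91/9, 7/3) → Z = -973/9
  (178/17, 36/17) → Z = -1888/17

The maximum is at (91/9, 7/3). Substituting into each constraint, equality holds for C3 and C5; the remaining constraints have slack.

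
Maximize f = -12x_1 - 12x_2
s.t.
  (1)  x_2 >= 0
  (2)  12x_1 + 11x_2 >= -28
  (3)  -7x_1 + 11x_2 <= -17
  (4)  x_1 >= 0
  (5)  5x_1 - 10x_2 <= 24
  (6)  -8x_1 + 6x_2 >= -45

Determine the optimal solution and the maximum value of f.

x_1 = 17/7, x_2 = 0, maximum f = -204/7

Extreme points and f = -12x_1 - 12x_2:
  (17/7, 0) → f = -204/7
  (24/5, 0) → f = -288/5
  (393/46, 179/46) → f = -3432/23
  (153/25, 33/50) → f = -2034/25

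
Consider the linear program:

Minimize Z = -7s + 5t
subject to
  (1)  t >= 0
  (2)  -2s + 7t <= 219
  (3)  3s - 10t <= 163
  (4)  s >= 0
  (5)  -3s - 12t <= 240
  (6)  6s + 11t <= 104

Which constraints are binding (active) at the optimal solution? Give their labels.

(1) and (6)

Extreme points and Z = -7s + 5t:
  (0, 0) → Z = 0
  (52/3, 0) → Z = -364/3
  (0, 104/11) → Z = 520/11

The minimum is at (52/3, 0). Substituting into each constraint, equality holds for (1) and (6); the remaining constraints have slack.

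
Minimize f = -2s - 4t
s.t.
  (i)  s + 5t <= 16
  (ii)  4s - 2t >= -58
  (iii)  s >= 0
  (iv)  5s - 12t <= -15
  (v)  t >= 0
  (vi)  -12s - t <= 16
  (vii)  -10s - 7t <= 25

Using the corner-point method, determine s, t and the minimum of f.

Corner points and f = -2s - 4t:
  (0, 16/5) → f = -64/5
  (117/37, 95/37) → f = -614/37
  (0, 5/4) → f = -5

The binding constraints are s + 5t = 16 and 5s - 12t = -15.
Solving simultaneously gives s = 117/37, t = 95/37.

s = 117/37, t = 95/37, minimum f = -614/37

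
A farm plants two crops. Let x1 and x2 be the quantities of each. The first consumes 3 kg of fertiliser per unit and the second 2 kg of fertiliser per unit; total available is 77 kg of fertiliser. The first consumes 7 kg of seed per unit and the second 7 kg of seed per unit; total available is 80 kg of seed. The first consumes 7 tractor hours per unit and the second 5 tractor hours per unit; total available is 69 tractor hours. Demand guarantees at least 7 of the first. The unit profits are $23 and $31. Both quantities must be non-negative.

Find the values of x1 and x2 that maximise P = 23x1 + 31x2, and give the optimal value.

x1 = 7, x2 = 4, maximum P = 285

At the optimal vertex, 7x1 + 5x2 = 69 and x1 = 7.
Solving simultaneously gives x1 = 7, x2 = 4.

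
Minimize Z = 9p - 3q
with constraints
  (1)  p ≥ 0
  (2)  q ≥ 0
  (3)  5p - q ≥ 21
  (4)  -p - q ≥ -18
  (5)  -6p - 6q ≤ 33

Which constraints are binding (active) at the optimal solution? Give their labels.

(3) and (4)

Corner points and Z = 9p - 3q:
  (21/5, 0) → Z = 189/5
  (18, 0) → Z = 162
  (13/2, 23/2) → Z = 24

The minimum is at (13/2, 23/2). Substituting into each constraint, equality holds for (3) and (4); the remaining constraints have slack.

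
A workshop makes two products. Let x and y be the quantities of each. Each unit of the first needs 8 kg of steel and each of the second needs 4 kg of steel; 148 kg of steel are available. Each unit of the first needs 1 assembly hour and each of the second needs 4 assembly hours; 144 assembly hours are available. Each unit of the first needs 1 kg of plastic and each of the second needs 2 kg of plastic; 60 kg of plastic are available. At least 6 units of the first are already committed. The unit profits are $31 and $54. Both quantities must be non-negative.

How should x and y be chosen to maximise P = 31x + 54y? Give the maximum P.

x = 6, y = 25, maximum P = 1536

Feasible corners and P = 31x + 54y:
  (37/2, 0) → P = 1147/2
  (6, 0) → P = 186
  (6, 25) → P = 1536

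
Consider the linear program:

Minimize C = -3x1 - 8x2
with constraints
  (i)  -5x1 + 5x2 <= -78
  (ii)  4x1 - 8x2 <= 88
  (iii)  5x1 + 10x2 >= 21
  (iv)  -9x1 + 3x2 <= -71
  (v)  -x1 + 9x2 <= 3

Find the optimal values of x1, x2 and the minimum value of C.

x1 = 204/7, x2 = 25/7, minimum C = -116

Vertices and C = -3x1 - 8x2:
  (59/5, -19/5) → C = -5
  (717/40, 93/40) → C = -579/8
  (131/10, -89/20) → C = -37/10
  (204/7, 25/7) → C = -116

The optimum lies where 4x1 - 8x2 = 88 and -x1 + 9x2 = 3.
Solving simultaneously gives x1 = 204/7, x2 = 25/7.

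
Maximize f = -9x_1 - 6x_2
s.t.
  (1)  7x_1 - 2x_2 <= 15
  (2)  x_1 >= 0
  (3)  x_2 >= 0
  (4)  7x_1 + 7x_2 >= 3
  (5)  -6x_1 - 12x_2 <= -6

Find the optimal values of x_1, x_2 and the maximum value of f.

x_1 = 0, x_2 = 1/2, maximum f = -3

Feasible corners and f = -9x_1 - 6x_2:
  (15/7, 0) → f = -135/7
  (0, 1/2) → f = -3
  (1, 0) → f = -9
The feasible region is unbounded (it extends along (0, 1), (2, 7)), but f strictly decreases along every unbounded feasible direction, so there is no improving ray and the maximum is attained at a vertex.

The optimum lies where x_1 = 0 and -6x_1 - 12x_2 = -6.
Solving simultaneously gives x_1 = 0, x_2 = 1/2.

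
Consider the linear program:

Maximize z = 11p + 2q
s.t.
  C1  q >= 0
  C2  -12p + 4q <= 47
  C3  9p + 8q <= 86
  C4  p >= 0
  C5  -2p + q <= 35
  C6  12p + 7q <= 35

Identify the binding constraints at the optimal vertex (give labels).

Vertices and z = 11p + 2q:
  (0, 0) → z = 0
  (35/12, 0) → z = 385/12
  (0, 5) → z = 10

The maximum is at (35/12, 0). Substituting into each constraint, equality holds for C1 and C6; the remaining constraints have slack.

C1 and C6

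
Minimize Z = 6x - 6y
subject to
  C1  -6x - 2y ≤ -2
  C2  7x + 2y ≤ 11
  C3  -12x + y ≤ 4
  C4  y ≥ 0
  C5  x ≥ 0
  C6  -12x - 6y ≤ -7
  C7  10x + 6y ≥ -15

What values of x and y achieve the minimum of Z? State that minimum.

x = 3/31, y = 160/31, minimum Z = -942/31

Vertices and Z = 6x - 6y:
  (3/31, 160/31) → Z = -942/31
  (11/7, 0) → Z = 66/7
  (0, 4) → Z = -24
  (7/12, 0) → Z = 7/2
  (0, 7/6) → Z = -7

The binding constraints are 7x + 2y = 11 and -12x + y = 4.
Solving simultaneously gives x = 3/31, y = 160/31.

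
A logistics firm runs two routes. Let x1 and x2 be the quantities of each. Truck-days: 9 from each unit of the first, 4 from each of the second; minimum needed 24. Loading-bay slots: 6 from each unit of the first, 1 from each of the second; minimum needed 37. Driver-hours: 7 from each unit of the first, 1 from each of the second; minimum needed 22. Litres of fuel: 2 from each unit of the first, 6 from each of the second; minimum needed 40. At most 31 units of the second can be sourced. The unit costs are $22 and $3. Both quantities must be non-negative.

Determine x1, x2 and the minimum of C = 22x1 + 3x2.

x1 = 1, x2 = 31, minimum C = 115

Vertices and C = 22x1 + 3x2:
  (20, 0) → C = 440
  (91/17, 83/17) → C = 2251/17
  (1, 31) → C = 115
The feasible region is unbounded (it extends along (1, 0)), but C strictly increases along every unbounded feasible direction, so there is no improving ray and the minimum is attained at a vertex.

The binding constraints are 6x1 + x2 = 37 and x2 = 31.
Solving simultaneously gives x1 = 1, x2 = 31.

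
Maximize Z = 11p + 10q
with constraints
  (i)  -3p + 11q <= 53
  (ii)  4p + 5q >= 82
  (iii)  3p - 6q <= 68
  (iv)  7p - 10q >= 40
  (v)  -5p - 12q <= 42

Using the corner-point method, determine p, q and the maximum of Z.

p = 1066/15, q = 121/5, maximum Z = 15356/15

Corner points and Z = 11p + 10q:
  (1066/15, 121/5) → Z = 15356/15
  (970/47, 491/47) → Z = 15580/47
  (64/3, -2/3) → Z = 228
  (68/5, 138/25) → Z = 1024/5

The binding constraints are -3p + 11q = 53 and 3p - 6q = 68.
Solving simultaneously gives p = 1066/15, q = 121/5.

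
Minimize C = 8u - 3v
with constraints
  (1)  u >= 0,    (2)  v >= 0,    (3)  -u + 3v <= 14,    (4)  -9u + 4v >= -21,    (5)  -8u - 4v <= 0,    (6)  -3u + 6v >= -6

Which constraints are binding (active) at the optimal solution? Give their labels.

(1) and (3)

Extreme points and C = 8u - 3v:
  (0, 0) → C = 0
  (0, 14/3) → C = -14
  (2, 0) → C = 16
  (119/23, 147/23) → C = 511/23
  (17/7, 3/14) → C = 263/14

The minimum is at (0, 14/3). Substituting into each constraint, equality holds for (1) and (3); the remaining constraints have slack.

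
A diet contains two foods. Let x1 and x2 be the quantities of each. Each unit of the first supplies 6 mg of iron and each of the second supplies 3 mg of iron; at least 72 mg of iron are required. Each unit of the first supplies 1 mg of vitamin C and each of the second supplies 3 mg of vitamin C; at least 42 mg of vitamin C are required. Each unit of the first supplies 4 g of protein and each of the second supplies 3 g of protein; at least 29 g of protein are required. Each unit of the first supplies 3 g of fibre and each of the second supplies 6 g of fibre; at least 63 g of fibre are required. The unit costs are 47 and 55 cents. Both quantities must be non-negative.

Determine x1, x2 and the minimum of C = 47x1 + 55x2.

x1 = 6, x2 = 12, minimum C = 942

Feasible corners and C = 47x1 + 55x2:
  (0, 24) → C = 1320
  (42, 0) → C = 1974
  (6, 12) → C = 942
The feasible region is unbounded (it extends along (0, 1), (1, 0)), but C strictly increases along every unbounded feasible direction, so there is no improving ray and the minimum is attained at a vertex.

The binding constraints are 6x1 + 3x2 = 72 and x1 + 3x2 = 42.
Solving simultaneously gives x1 = 6, x2 = 12.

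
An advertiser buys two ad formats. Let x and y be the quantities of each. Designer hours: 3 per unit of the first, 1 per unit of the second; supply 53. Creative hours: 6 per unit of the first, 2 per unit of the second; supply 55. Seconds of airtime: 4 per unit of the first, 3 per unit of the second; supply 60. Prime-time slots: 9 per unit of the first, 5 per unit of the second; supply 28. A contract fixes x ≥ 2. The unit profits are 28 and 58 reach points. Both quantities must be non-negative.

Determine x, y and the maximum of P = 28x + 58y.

Feasible corners and P = 28x + 58y:
  (28/9, 0) → P = 784/9
  (2, 0) → P = 56
  (2, 2) → P = 172

At the optimal vertex, 9x + 5y = 28 and x = 2.
Solving simultaneously gives x = 2, y = 2.

x = 2, y = 2, maximum P = 172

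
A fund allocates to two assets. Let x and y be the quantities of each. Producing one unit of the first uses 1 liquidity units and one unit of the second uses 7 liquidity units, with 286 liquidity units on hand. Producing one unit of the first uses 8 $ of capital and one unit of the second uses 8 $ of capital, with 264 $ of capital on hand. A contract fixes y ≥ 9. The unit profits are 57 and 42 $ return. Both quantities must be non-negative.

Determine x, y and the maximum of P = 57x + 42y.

Feasible corners and P = 57x + 42y:
  (0, 33) → P = 1386
  (0, 9) → P = 378
  (24, 9) → P = 1746

The optimum lies where 8x + 8y = 264 and y = 9.
Solving simultaneously gives x = 24, y = 9.

x = 24, y = 9, maximum P = 1746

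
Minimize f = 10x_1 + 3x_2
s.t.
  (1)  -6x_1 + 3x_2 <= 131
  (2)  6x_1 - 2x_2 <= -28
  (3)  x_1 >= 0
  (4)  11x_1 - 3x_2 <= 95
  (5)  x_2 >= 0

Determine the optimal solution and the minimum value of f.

x_1 = 0, x_2 = 14, minimum f = 42

Feasible corners and f = 10x_1 + 3x_2:
  (89/3, 103) → f = 1817/3
  (0, 131/3) → f = 131
  (0, 14) → f = 42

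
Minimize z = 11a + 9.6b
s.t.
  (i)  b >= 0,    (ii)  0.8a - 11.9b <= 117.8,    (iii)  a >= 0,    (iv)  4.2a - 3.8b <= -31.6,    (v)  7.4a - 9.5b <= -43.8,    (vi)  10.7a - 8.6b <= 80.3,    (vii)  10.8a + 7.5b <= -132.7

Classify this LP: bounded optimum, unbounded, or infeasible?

infeasible

The boundaries b = 0 and 10.8a + 7.5b = -132.7 meet at (-1327/108, 0), but that point violates a ≥ 0. Every candidate vertex is excluded by some other constraint, so the feasible region is empty.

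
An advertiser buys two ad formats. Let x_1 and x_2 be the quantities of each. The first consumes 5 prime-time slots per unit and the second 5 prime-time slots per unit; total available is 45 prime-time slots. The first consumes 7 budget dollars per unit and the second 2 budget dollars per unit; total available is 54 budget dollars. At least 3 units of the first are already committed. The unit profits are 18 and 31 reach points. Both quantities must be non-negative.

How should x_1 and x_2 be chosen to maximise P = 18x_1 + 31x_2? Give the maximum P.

Extreme points and P = 18x_1 + 31x_2:
  (54/7, 0) → P = 972/7
  (3, 0) → P = 54
  (36/5, 9/5) → P = 927/5
  (3, 6) → P = 240

x_1 = 3, x_2 = 6, maximum P = 240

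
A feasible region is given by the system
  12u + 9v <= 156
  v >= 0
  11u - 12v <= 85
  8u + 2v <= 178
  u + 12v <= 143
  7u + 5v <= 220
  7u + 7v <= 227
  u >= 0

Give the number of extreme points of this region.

5

Intersecting each pair of boundary lines and keeping only the points that satisfy every inequality leaves:
  (293/27, 232/81)
  (13/3, 104/9)
  (85/11, 0)
  (0, 0)
  (0, 143/12)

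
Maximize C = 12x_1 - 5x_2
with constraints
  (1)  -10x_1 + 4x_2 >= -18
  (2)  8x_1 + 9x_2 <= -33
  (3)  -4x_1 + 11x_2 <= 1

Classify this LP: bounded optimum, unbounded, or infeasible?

From the feasible point (15/61, -237/61), moving in the direction (-4, -10) keeps every constraint satisfied while C increases without bound.

unbounded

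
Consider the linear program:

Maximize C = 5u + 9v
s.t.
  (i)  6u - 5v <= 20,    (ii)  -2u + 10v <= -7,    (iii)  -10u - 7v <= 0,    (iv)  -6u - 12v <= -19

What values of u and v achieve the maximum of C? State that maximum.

Vertices and C = 5u + 9v:
  (33/10, -1/25) → C = 807/50
  (335/102, -1/17) → C = 1621/102
  (137/42, -1/21) → C = 667/42

The optimum lies where 6u - 5v = 20 and -2u + 10v = -7.
Solving simultaneously gives u = 33/10, v = -1/25.

u = 33/10, v = -1/25, maximum C = 807/50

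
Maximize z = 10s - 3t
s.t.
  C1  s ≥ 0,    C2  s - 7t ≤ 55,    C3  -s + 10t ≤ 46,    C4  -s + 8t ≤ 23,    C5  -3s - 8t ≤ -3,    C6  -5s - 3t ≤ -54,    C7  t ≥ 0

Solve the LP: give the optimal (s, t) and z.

Extreme points and z = 10s - 3t:
  (872/3, 101/3) → z = 8417/3
  (55, 0) → z = 550
  (69, 23/2) → z = 1311/2
  (363/43, 169/43) → z = 3123/43
  (54/5, 0) → z = 108

The binding constraints are s - 7t = 55 and -s + 10t = 46.
Solving simultaneously gives s = 872/3, t = 101/3.

s = 872/3, t = 101/3, maximum z = 8417/3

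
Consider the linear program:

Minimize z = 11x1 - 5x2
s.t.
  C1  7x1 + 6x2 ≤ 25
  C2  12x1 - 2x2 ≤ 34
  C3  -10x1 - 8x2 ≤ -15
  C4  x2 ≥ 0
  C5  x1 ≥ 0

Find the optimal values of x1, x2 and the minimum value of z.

x1 = 0, x2 = 25/6, minimum z = -125/6

Extreme points and z = 11x1 - 5x2:
  (127/43, 31/43) → z = 1242/43
  (0, 25/6) → z = -125/6
  (17/6, 0) → z = 187/6
  (3/2, 0) → z = 33/2
  (0, 15/8) → z = -75/8

The binding constraints are 7x1 + 6x2 = 25 and x1 = 0.
Solving simultaneously gives x1 = 0, x2 = 25/6.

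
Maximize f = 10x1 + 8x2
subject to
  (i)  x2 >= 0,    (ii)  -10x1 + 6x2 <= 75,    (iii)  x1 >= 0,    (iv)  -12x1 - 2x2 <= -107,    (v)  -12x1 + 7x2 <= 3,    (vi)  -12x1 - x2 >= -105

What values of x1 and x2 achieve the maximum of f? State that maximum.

x1 = 61/8, x2 = 27/2, maximum f = 737/4

Vertices and f = 10x1 + 8x2:
  (743/108, 110/9) → f = 8995/54
  (103/12, 2) → f = 611/6
  (61/8, 27/2) → f = 737/4

The optimum lies where -12x1 + 7x2 = 3 and -12x1 - x2 = -105.
Solving simultaneously gives x1 = 61/8, x2 = 27/2.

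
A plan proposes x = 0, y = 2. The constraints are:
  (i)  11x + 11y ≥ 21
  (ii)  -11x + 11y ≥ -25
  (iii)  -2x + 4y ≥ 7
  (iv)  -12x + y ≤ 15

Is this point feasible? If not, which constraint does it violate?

(i): 22 ≥ 21 ✓
(ii): 22 ≥ -25 ✓
(iii): 8 ≥ 7 ✓
(iv): 2 ≤ 15 ✓

feasible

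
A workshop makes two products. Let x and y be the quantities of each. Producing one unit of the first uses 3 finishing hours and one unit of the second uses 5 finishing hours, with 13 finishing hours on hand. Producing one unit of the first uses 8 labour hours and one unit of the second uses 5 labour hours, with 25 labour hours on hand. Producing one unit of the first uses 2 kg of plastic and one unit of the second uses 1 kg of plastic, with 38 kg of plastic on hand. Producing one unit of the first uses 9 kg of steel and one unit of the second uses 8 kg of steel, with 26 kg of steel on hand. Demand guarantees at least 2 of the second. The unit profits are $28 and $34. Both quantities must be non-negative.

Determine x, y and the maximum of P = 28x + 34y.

x = 1, y = 2, maximum P = 96

Feasible corners and P = 28x + 34y:
  (0, 13/5) → P = 442/5
  (0, 2) → P = 68
  (1, 2) → P = 96

The optimum lies where 3x + 5y = 13 and y = 2.
Solving simultaneously gives x = 1, y = 2.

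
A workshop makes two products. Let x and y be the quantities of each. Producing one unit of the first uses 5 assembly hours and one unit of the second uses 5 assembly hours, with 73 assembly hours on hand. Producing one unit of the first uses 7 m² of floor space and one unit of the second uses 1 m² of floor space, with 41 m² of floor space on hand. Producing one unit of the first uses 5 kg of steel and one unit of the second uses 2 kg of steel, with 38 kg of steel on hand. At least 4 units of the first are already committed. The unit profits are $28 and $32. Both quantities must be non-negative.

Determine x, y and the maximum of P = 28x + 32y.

x = 4, y = 9, maximum P = 400

Corner points and P = 28x + 32y:
  (41/7, 0) → P = 164
  (4, 0) → P = 112
  (44/9, 61/9) → P = 3184/9
  (4, 9) → P = 400

The optimum lies where 5x + 2y = 38 and x = 4.
Solving simultaneously gives x = 4, y = 9.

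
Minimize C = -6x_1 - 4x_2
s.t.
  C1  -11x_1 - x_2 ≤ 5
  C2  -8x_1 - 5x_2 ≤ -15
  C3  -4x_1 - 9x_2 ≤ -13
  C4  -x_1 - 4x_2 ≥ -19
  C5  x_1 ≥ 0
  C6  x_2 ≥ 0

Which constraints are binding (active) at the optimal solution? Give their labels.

Feasible corners and C = -6x_1 - 4x_2:
  (35/26, 11/13) → C = -149/13
  (0, 3) → C = -12
  (13/4, 0) → C = -39/2
  (0, 19/4) → C = -19
  (19, 0) → C = -114

The minimum is at (19, 0). Substituting into each constraint, equality holds for C4 and C6; the remaining constraints have slack.

C4 and C6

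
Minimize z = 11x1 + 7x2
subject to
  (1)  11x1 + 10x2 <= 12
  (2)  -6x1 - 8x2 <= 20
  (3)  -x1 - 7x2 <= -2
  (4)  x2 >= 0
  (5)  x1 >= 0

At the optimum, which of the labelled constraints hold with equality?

(3) and (5)

Vertices and z = 11x1 + 7x2:
  (64/67, 10/67) → z = 774/67
  (0, 6/5) → z = 42/5
  (0, 2/7) → z = 2

The minimum is at (0, 2/7). Substituting into each constraint, equality holds for (3) and (5); the remaining constraints have slack.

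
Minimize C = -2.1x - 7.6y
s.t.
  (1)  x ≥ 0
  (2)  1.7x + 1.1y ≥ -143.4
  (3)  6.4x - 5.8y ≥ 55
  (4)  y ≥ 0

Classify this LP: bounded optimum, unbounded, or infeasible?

unbounded

From the feasible point (8.59375, 0), moving in the direction (5.8, 6.4) keeps every constraint satisfied while C decreases without bound.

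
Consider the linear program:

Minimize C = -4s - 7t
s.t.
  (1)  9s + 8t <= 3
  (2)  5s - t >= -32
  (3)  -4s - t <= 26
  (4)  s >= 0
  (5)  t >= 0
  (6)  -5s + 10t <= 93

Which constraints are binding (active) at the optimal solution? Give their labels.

Vertices and C = -4s - 7t:
  (0, 3/8) → C = -21/8
  (1/3, 0) → C = -4/3
  (0, 0) → C = 0

The minimum is at (0, 3/8). Substituting into each constraint, equality holds for (1) and (4); the remaining constraints have slack.

(1) and (4)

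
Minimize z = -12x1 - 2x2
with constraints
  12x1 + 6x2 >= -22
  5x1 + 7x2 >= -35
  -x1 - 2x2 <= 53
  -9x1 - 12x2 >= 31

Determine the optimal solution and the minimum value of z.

The binding constraints are 5x1 + 7x2 = -35 and -9x1 - 12x2 = 31.
Solving simultaneously gives x1 = 203/3, x2 = -160/3.

x1 = 203/3, x2 = -160/3, minimum z = -2116/3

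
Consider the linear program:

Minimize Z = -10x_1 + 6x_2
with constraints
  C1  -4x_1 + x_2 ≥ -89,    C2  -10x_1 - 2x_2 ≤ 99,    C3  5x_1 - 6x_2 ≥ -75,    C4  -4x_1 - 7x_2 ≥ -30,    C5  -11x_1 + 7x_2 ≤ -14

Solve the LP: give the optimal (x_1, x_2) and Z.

x_1 = 79/18, x_2 = -643/9, minimum Z = -4253/9

Feasible corners and Z = -10x_1 + 6x_2:
  (79/18, -643/9) → Z = -4253/9
  (653/32, -59/8) → Z = -3973/16
  (-665/92, -1229/92) → Z = -181/23
  (44/15, 274/105) → Z = -1436/105

The optimum lies where -4x_1 + x_2 = -89 and -10x_1 - 2x_2 = 99.
Solving simultaneously gives x_1 = 79/18, x_2 = -643/9.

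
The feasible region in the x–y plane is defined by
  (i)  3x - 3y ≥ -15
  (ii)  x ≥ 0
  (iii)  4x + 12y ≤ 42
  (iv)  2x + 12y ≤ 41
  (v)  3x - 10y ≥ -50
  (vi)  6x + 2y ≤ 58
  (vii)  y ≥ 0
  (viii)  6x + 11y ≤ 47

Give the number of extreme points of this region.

The feasible vertices (each the meet of two boundaries and inside every other half-plane) are:
  (0, 41/12)
  (0, 0)
  (1/2, 10/3)
  (51/14, 16/7)
  (47/6, 0)

5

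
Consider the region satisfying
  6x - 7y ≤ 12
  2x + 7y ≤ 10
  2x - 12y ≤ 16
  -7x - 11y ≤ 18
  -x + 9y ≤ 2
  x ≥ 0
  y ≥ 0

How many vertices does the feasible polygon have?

4

The feasible vertices (each the meet of two boundaries and inside every other half-plane) are:
  (122/47, 24/47)
  (2, 0)
  (0, 2/9)
  (0, 0)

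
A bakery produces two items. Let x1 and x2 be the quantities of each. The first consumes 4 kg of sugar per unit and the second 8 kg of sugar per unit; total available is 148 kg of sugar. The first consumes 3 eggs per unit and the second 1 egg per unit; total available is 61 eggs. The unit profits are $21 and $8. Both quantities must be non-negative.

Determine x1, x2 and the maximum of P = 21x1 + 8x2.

x1 = 17, x2 = 10, maximum P = 437

Extreme points and P = 21x1 + 8x2:
  (0, 0) → P = 0
  (0, 37/2) → P = 148
  (61/3, 0) → P = 427
  (17, 10) → P = 437

At the optimal vertex, 4x1 + 8x2 = 148 and 3x1 + x2 = 61.
Solving simultaneously gives x1 = 17, x2 = 10.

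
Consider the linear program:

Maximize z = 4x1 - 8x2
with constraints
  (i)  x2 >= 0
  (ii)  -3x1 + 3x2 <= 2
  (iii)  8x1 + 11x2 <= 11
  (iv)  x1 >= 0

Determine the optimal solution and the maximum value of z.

x1 = 11/8, x2 = 0, maximum z = 11/2

Extreme points and z = 4x1 - 8x2:
  (11/8, 0) → z = 11/2
  (0, 0) → z = 0
  (11/57, 49/57) → z = -116/19
  (0, 2/3) → z = -16/3

The optimum lies where x2 = 0 and 8x1 + 11x2 = 11.
Solving simultaneously gives x1 = 11/8, x2 = 0.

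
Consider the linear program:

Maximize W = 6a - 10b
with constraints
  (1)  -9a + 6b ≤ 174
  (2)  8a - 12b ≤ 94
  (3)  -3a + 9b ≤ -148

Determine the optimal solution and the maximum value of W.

a = -221/5, b = -373/10, maximum W = 539/5

Feasible corners and W = 6a - 10b:
  (-221/5, -373/10) → W = 539/5
  (-818/21, -206/7) → W = 424/7
  (-155/6, -451/18) → W = 860/9

The binding constraints are -9a + 6b = 174 and 8a - 12b = 94.
Solving simultaneously gives a = -221/5, b = -373/10.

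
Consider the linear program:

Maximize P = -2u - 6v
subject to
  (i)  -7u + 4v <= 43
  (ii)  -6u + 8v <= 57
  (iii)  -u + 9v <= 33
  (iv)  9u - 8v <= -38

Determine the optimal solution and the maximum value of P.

Vertices and P = -2u - 6v:
  (-255/59, 188/59) → P = -618/59
  (-48/5, -121/20) → P = 111/2
  (-78/73, 259/73) → P = -1398/73

The binding constraints are -7u + 4v = 43 and 9u - 8v = -38.
Solving simultaneously gives u = -48/5, v = -121/20.

u = -48/5, v = -121/20, maximum P = 111/2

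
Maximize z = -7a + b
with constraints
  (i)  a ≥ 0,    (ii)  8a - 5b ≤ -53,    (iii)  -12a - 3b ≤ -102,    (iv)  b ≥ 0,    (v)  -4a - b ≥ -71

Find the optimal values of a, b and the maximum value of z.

The binding constraints are a = 0 and -4a - b = -71.
Solving simultaneously gives a = 0, b = 71.

a = 0, b = 71, maximum z = 71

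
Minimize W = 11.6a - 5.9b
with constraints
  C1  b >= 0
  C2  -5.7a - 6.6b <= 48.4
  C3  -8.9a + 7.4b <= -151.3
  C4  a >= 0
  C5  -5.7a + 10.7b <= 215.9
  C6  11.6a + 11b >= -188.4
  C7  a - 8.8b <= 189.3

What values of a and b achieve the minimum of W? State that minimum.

a = 17, b = 0, minimum W = 197.2

Corner points and W = 11.6a - 5.9b:
  (17, 0) → W = 986/5
  (1893/10, 0) → W = 54897/25
  (321657/5305, 278392/5305) → W = 10443542/26525
The feasible region is unbounded (it extends along (44, 5), (107, 57)), but W strictly increases along every unbounded feasible direction, so there is no improving ray and the minimum is attained at a vertex.

The optimum lies where b = 0 and -8.9a + 7.4b = -151.3.
Solving simultaneously gives a = 17, b = 0.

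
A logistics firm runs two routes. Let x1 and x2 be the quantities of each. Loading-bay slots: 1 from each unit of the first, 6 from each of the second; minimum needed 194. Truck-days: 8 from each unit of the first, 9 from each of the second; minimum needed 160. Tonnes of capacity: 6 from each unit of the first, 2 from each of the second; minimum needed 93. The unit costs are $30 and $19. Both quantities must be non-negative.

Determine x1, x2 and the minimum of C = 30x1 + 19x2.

Extreme points and C = 30x1 + 19x2:
  (0, 93/2) → C = 1767/2
  (194, 0) → C = 5820
  (5, 63/2) → C = 1497/2
The feasible region is unbounded (it extends along (0, 1), (1, 0)), but C strictly increases along every unbounded feasible direction, so there is no improving ray and the minimum is attained at a vertex.

The binding constraints are x1 + 6x2 = 194 and 6x1 + 2x2 = 93.
Solving simultaneously gives x1 = 5, x2 = 63/2.

x1 = 5, x2 = 63/2, minimum C = 1497/2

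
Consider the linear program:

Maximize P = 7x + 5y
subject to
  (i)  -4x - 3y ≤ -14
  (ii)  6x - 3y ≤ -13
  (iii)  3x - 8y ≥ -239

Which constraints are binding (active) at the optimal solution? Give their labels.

Feasible corners and P = 7x + 5y:
  (1/10, 68/15) → P = 701/30
  (-605/41, 998/41) → P = 755/41
  (613/39, 465/13) → P = 11266/39

The maximum is at (613/39, 465/13). Substituting into each constraint, equality holds for (ii) and (iii); the remaining constraints have slack.

(ii) and (iii)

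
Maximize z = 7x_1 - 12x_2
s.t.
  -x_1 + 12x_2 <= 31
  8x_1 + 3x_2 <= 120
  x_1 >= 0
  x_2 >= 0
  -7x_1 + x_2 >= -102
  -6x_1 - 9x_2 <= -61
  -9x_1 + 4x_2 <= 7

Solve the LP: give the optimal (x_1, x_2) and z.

x_1 = 102/7, x_2 = 0, maximum z = 102

Corner points and z = 7x_1 - 12x_2:
  (449/33, 368/99) → z = 557/11
  (151/27, 247/81) → z = 23/9
  (426/29, 24/29) → z = 2694/29
  (102/7, 0) → z = 102
  (61/6, 0) → z = 427/6

The binding constraints are x_2 = 0 and -7x_1 + x_2 = -102.
Solving simultaneously gives x_1 = 102/7, x_2 = 0.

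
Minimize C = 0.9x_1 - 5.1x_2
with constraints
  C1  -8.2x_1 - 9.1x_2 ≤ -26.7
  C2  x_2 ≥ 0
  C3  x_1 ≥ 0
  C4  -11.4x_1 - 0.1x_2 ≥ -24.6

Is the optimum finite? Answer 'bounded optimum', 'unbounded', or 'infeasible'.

Vertices and C = 0.9x_1 - 5.1x_2:
  (0, 267/91) → C = -13617/910
  (22119/10292, 5133/5146) → C = -64899/20584
  (0, 246) → C = -1254.6
The feasible region has finitely many vertices and no improving ray; the minimum is -1254.6 at (0, 246).

bounded optimum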